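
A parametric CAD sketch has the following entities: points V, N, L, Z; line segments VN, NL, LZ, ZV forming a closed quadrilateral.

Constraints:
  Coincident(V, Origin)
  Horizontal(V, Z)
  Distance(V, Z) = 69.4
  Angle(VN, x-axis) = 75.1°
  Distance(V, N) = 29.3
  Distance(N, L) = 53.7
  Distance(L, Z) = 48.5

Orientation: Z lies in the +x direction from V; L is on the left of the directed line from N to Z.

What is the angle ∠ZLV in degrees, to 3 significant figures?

64.6°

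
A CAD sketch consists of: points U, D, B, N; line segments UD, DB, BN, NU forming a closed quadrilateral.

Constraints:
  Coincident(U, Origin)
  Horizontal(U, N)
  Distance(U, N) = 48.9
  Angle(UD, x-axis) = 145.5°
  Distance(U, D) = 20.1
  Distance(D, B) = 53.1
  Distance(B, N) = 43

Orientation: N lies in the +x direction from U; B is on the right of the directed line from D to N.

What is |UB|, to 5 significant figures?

34.173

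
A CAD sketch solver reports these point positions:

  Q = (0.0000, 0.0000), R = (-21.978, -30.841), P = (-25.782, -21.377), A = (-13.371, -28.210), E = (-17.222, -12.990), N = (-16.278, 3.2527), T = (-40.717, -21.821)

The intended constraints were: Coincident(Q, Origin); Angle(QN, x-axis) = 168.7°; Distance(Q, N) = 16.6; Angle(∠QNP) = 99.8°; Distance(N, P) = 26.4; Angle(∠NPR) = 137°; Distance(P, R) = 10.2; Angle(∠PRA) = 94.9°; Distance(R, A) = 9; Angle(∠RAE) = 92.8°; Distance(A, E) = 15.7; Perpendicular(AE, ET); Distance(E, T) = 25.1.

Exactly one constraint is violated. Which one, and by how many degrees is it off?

Perpendicular(AE, ET) — off by 6.40°.

Q = (0.00, 0.00) ✓; QN at 168.7° ✓; |QN| = 16.60 ✓; ∠QNP = 99.80° ✓; |NP| = 26.40 ✓; ∠NPR = 137.0° ✓; |PR| = 10.20 ✓; ∠PRA = 94.90° ✓; |RA| = 9.000 ✓; ∠RAE = 92.80° ✓; |AE| = 15.70 ✓; ∠(AE, ET) = 96.40° ✗; |ET| = 25.10 ✓.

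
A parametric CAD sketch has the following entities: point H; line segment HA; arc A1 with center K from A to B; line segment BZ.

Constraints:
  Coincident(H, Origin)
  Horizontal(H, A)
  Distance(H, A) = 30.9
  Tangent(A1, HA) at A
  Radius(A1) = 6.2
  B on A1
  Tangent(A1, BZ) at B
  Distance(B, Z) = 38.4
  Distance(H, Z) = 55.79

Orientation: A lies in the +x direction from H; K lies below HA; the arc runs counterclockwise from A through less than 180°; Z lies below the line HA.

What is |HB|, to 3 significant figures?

25.9

Checks: |KB| = 6.200 ✓; ∠(KB, BZ) = 90.00° ✓; |BZ| = 38.40 ✓; |HZ| = 55.79 ✓.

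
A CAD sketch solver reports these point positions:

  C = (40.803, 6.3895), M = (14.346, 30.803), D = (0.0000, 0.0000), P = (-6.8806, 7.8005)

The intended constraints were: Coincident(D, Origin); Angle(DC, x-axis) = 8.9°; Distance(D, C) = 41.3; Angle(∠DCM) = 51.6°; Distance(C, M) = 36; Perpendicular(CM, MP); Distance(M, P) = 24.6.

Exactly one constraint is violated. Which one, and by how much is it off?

Distance(M, P) = 24.6 — off by 6.70.

D = (0.00, 0.00) ✓; DC at 8.900° ✓; |DC| = 41.30 ✓; ∠DCM = 51.60° ✓; |CM| = 36.00 ✓; ∠(CM, MP) = 90.00° ✓; |MP| = 31.30 ✗.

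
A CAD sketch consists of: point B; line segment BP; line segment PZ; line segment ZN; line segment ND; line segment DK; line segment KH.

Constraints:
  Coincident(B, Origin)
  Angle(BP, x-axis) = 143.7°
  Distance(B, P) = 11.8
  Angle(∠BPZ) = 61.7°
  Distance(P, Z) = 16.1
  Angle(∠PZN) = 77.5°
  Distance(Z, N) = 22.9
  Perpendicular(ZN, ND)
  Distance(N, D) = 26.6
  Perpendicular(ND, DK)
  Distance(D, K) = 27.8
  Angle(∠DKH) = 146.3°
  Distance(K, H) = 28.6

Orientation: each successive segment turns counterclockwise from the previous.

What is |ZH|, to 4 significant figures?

30.63

B is at the origin; BP runs at 143.7° with length 11.8, so P = (-9.510, 6.986). ∠BPZ = 61.7° gives PZ at -98.00° from the x-axis; with |PZ| = 16.1, Z = (-11.75, -8.958). ∠PZN = 77.5° gives ZN at 4.500° from the x-axis; with |ZN| = 22.9, N = (11.08, -7.161). ZN ⟂ ND, so ND runs at 94.50°; with |ND| = 26.6, D = (8.992, 19.36). The perpendicularity gives DK at right angles to ND, so DK runs at -175.5°; with |DK| = 27.8, K = (-18.72, 17.18). ∠DKH = 146.3° gives KH at -141.8° from the x-axis; with |KH| = 28.6, H = (-41.20, -0.5105). Then |ZH| = |H − Z| = 30.63.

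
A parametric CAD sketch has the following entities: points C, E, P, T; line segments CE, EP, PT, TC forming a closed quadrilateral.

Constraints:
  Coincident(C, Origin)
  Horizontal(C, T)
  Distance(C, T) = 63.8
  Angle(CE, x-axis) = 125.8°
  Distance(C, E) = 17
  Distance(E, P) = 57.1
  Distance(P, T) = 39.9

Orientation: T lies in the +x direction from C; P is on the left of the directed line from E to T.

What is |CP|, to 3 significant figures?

55.3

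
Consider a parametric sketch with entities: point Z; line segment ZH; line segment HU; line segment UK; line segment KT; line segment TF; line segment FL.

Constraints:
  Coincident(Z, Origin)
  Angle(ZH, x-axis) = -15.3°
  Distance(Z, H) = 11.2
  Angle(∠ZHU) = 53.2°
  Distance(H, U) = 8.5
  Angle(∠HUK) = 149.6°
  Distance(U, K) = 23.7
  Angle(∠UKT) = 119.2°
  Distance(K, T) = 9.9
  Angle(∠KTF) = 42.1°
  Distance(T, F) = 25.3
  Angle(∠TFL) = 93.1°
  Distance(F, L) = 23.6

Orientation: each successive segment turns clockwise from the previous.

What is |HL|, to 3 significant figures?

32.2

Z is at the origin; ZH runs at -15.3° with length 11.2, so H = (10.8, -2.96). ∠ZHU = 53.2° gives HU at -142° from the x-axis; with |HU| = 8.5, U = (4.10, -8.18). ∠HUK = 149.6° gives UK at -172° from the x-axis; with |UK| = 23.7, K = (-19.4, -11.3). ∠UKT = 119.2° gives KT at 127° from the x-axis; with |KT| = 9.9, T = (-25.3, -3.33). ∠KTF = 42.1° gives TF at -11.2° from the x-axis; with |TF| = 25.3, F = (-0.500, -8.25). ∠TFL = 93.1° gives FL at -98.1° from the x-axis; with |FL| = 23.6, L = (-3.83, -31.6). Then |HL| = |L − H| = 32.2.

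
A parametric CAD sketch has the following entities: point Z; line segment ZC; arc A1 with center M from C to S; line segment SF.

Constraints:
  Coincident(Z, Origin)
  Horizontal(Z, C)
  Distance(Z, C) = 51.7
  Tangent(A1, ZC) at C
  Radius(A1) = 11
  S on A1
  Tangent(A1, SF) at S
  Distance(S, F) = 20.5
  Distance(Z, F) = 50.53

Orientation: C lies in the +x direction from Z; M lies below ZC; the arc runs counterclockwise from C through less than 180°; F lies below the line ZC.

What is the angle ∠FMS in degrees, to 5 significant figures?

61.783°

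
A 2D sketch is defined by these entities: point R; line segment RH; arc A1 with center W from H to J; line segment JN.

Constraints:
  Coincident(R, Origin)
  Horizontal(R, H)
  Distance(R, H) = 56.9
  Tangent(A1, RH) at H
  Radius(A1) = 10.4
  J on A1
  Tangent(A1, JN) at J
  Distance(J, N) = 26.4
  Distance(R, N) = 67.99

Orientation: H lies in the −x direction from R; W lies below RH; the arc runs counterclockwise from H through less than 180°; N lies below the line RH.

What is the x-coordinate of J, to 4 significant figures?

-66.43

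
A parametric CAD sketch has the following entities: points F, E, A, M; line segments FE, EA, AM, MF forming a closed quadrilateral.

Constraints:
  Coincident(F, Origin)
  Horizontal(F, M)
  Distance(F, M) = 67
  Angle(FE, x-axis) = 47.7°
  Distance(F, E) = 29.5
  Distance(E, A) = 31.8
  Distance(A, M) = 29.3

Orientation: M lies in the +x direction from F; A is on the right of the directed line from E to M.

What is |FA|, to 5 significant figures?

38.256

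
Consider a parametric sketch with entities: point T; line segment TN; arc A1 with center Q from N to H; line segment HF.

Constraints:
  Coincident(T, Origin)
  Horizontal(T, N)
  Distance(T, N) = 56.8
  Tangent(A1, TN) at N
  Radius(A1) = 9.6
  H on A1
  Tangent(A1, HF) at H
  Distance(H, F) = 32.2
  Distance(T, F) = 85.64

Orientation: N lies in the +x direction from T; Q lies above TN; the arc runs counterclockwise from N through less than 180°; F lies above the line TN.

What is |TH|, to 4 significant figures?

65.97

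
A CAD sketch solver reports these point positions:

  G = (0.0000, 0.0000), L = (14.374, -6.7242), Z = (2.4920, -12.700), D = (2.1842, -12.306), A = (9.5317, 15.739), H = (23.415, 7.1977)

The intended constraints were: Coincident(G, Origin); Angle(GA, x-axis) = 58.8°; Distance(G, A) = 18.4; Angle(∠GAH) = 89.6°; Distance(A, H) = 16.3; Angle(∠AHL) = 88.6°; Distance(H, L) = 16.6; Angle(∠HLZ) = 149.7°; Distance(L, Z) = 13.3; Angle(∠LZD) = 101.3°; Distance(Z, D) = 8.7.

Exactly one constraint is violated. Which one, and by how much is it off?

Distance(Z, D) = 8.7 — off by 8.20.

G = (0.00, 0.00) ✓; GA at 58.80° ✓; |GA| = 18.40 ✓; ∠GAH = 89.60° ✓; |AH| = 16.30 ✓; ∠AHL = 88.60° ✓; |HL| = 16.60 ✓; ∠HLZ = 149.7° ✓; |LZ| = 13.30 ✓; ∠LZD = 101.3° ✓; |ZD| = 0.5000 ✗.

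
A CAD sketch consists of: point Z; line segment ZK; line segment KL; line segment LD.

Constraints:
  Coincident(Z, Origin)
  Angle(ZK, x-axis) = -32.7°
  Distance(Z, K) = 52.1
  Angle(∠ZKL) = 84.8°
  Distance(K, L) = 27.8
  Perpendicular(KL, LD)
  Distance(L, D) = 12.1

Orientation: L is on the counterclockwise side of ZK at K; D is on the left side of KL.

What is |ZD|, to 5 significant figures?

45.994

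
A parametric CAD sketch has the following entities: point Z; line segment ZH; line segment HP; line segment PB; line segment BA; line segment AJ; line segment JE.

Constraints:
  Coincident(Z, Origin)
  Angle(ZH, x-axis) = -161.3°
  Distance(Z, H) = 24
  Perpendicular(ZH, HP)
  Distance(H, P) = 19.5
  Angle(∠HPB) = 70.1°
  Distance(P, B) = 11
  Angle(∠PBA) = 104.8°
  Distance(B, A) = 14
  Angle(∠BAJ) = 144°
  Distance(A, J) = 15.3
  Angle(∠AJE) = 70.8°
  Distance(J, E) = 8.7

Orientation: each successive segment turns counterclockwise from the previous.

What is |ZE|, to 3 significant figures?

29.3

Z is at the origin; ZH runs at -161.3° with length 24.0, so H = (-22.7, -7.69). ZH ⟂ HP, so HP runs at -71.3°; with |HP| = 19.5, P = (-16.5, -26.2). ∠HPB = 70.1° gives PB at 38.6° from the x-axis; with |PB| = 11.0, B = (-7.88, -19.3). ∠PBA = 104.8° gives BA at 114° from the x-axis; with |BA| = 14.0, A = (-13.5, -6.49). ∠BAJ = 144.0° gives AJ at 150° from the x-axis; with |AJ| = 15.3, J = (-26.8, 1.20). ∠AJE = 70.8° gives JE at -101° from the x-axis; with |JE| = 8.7, E = (-28.4, -7.34). Then |ZE| = |E − Z| = 29.3.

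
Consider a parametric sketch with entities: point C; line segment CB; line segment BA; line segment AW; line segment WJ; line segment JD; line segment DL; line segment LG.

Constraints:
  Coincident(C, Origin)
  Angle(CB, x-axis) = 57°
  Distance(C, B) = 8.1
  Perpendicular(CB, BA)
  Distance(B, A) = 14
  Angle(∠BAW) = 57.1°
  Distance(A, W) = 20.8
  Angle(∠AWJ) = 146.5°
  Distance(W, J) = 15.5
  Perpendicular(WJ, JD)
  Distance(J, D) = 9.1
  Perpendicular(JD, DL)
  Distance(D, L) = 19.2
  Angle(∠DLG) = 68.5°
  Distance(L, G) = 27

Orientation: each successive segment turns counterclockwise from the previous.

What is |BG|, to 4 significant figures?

34.80

C is at the origin; CB runs at 57.0° with length 8.1, so B = (4.412, 6.793). CB is perpendicular to BA, so BA runs at 147.0°; with |BA| = 14.0, A = (-7.330, 14.42). ∠BAW = 57.1° gives AW at -90.10° from the x-axis; with |AW| = 20.8, W = (-7.366, -6.382). ∠AWJ = 146.5° gives WJ at -56.60° from the x-axis; with |WJ| = 15.5, J = (1.166, -19.32). WJ is perpendicular to JD, so JD runs at 33.40°; with |JD| = 9.1, D = (8.763, -14.31). JD is perpendicular to DL, so DL runs at 123.4°; with |DL| = 19.2, L = (-1.806, 1.717). ∠DLG = 68.5° gives LG at -125.1° from the x-axis; with |LG| = 27.0, G = (-17.33, -20.37). Then |BG| = |G − B| = 34.80.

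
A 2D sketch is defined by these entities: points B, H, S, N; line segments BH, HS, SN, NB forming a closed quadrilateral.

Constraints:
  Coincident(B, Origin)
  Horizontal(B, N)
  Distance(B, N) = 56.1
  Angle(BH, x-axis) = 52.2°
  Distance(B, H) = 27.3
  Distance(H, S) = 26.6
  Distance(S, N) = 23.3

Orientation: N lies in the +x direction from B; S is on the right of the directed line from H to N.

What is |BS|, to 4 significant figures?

32.81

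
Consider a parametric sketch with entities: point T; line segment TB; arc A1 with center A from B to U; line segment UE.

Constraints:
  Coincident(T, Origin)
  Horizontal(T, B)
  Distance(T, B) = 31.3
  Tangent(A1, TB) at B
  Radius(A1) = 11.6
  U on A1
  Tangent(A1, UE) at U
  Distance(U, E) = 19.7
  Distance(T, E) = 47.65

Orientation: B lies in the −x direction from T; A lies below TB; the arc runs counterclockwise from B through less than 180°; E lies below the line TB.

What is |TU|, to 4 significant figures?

44.93

T is at the origin; TB is horizontal with |TB| = 31.3 and B on the −x side, so B = (-31.30, 0.000). Since A1 is tangent to TB there, AB ⟂ TB, so A = B + (0, -11.6) = (-31.30, -11.60). Since AU ⟂ UE (tangency), |AE| = √(11.6² + 19.7²) = 22.86 regardless of where U sits on A1. So E lies on both circle(T, 47.65) and circle(A, 22.86); the below-TB intersection is E = (-32.97, -34.40). U is the foot of the tangent from E: U = (-41.70, -16.74).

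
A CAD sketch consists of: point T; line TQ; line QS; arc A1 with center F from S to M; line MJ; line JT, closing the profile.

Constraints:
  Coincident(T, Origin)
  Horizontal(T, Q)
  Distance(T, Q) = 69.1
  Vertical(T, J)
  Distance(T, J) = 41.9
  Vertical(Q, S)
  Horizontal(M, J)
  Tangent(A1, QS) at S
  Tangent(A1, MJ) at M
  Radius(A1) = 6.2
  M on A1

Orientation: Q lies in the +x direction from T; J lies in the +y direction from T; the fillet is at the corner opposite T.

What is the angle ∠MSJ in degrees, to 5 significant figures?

39.873°

T is at the origin; T and Q share the same y with |TQ| = 69.1 and Q on the +x side, so Q = (69.100, 0.0000). TJ is vertical with |TJ| = 41.9 and J on the +y side, so J = (0.0000, 41.900). The virtual corner opposite T is at (69.100, 41.900). Tangency of A1 to QS means the radius FS is perpendicular to QS and the tangent condition forces FM to be normal to MJ, with radius 6.2, so the center F sits 6.2 in from both sides at F = (62.900, 35.700). That places the tangent points at S = (69.100, 35.700) on QS and M = (62.900, 41.900) on MJ. Then cos ∠MSJ = SM·SJ / (|SM||SJ|), giving 39.873°.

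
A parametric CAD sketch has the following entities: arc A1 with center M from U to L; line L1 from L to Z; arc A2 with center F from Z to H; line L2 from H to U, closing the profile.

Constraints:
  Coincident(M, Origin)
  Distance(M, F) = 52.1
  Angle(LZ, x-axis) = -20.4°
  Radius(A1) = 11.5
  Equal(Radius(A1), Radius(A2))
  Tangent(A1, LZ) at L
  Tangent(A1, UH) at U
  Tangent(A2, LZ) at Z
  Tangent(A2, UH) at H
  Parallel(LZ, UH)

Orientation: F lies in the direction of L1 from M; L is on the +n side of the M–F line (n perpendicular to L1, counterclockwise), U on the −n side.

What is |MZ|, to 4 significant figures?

53.35

The slot axis is L1's direction at -20.4°, so u = (cos -20.4°, sin -20.4°) = (0.9373, -0.3486) and n = (−sin -20.4°, cos -20.4°) = (0.3486, 0.9373). M is at the origin and F lies 52.1 along u from M, so F = 52.1·u = (48.83, -18.16). Tangency of A1 to both parallel lines with radius 11.5 puts L and U at M ± 11.5·n: L = (4.009, 10.78), U = (-4.009, -10.78). Equal radii place Z and H the same way about F: Z = F + 11.5·n = (52.84, -7.382), H = F − 11.5·n = (44.82, -28.94). Then |MZ| = |Z − M| = 53.35.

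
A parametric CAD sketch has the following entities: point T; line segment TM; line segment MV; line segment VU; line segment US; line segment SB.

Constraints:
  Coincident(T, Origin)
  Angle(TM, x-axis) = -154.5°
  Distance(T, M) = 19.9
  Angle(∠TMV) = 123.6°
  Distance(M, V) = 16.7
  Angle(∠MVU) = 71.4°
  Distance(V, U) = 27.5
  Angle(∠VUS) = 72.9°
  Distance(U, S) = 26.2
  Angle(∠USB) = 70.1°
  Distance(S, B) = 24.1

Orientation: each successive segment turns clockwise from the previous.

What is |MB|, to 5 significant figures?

7.1279

∠VUS = 72.9° gives US at -66.600° from the x-axis; with |US| = 26.2, S = (-0.97469, -6.1764). ∠USB = 70.1° gives SB at -176.50° from the x-axis; with |SB| = 24.1, B = (-25.030, -7.6477). Then |MB| = |B − M| = 7.1279.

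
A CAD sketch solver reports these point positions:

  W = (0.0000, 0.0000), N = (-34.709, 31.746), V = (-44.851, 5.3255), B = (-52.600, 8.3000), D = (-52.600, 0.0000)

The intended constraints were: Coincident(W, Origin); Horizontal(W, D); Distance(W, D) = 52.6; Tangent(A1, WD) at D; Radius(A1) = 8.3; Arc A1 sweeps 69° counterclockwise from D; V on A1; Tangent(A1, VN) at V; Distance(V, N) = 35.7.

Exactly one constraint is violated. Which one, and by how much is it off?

Distance(V, N) = 35.7 — off by 7.40.

W = (0.00, 0.00) ✓; W.y = 0.00, D.y = 0.00 ✓; |WD| = 52.60 ✓; ∠(BD, DW) = 90.00° ✓; |BD| = 8.300 ✓; bearing(B→V) − bearing(B→D) = 69.00° ✓; |BV| = 8.300 ✓; ∠(BV, VN) = 90.00° ✓; |VN| = 28.30 ✗.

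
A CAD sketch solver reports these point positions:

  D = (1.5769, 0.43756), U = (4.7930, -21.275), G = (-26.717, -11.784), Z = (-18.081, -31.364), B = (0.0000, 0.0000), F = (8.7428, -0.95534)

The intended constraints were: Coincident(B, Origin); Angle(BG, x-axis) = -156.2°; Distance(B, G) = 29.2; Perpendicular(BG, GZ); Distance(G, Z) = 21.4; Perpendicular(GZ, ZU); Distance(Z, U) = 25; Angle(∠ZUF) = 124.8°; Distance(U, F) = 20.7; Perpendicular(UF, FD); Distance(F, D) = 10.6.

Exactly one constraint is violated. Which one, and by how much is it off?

Distance(F, D) = 10.6 — off by 3.30.

B = (0.00, 0.00) ✓; BG at -156.2° ✓; |BG| = 29.20 ✓; ∠(BG, GZ) = 90.00° ✓; |GZ| = 21.40 ✓; ∠(GZ, ZU) = 90.00° ✓; |ZU| = 25.00 ✓; ∠ZUF = 124.8° ✓; |UF| = 20.70 ✓; ∠(UF, FD) = 90.00° ✓; |FD| = 7.300 ✗.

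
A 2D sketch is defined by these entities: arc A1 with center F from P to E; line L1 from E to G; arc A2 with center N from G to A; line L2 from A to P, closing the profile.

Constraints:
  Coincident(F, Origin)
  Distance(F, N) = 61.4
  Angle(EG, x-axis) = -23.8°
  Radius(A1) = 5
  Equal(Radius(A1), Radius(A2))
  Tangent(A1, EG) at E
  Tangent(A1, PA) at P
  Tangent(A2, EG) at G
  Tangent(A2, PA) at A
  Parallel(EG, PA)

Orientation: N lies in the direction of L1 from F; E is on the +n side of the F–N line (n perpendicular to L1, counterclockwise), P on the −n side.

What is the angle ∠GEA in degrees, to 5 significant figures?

9.2503°

The slot axis is L1's direction at -23.8°, so u = (cos -23.8°, sin -23.8°) = (0.91496, -0.40355) and n = (−sin -23.8°, cos -23.8°) = (0.40355, 0.91496). F is at the origin and N lies 61.4 along u from F, so N = 61.4·u = (56.179, -24.778). Tangency of A1 to both parallel lines with radius 5.0 puts E and P at F ± 5.0·n: E = (2.0177, 4.5748), P = (-2.0177, -4.5748). Equal radii place G and A the same way about N: G = N + 5.0·n = (58.196, -20.203), A = N − 5.0·n = (54.161, -29.352). Then cos ∠GEA = EG·EA / (|EG||EA|), giving 9.2503°.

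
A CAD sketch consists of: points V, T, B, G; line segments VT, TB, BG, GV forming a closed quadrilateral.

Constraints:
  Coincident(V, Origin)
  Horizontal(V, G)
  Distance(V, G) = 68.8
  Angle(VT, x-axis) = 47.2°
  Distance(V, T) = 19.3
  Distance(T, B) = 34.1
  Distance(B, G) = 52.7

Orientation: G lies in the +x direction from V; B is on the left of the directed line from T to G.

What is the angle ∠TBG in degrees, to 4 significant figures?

79.77°

V is at the origin; VG is horizontal with |VG| = 68.8 and G in +x, so G = (68.8, 0). VT runs at 47.2° with |VT| = 19.3, so T = (13.11, 14.16). B is determined by |TB| = 34.1 and |BG| = 52.7 together: it lies at the intersection of circle(T, 34.1) and circle(G, 52.7). With |TG| = 57.46, the foot of the radical line on TG is 14.68 from T and the perpendicular offset is √(34.1² − 14.68²) = 30.78. Taking the left-of-TG solution: B = (34.93, 40.37).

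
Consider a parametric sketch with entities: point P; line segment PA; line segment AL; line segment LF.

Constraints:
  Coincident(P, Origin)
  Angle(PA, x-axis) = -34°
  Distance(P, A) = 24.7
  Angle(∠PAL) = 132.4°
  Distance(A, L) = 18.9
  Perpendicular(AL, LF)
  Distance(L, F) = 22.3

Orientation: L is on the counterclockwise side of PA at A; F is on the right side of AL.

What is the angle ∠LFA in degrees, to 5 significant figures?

40.282°

∠PAL = 132.4°, so AL runs at -34.0° + (180° − 132.4°) = 13.600° from the x-axis; with |AL| = 18.9, L = A + 18.9·(cos 13.600°, sin 13.600°) = (38.847, -9.3679). AL ⟂ LF; with |LF| = 22.3 on the right of AL, F = L + 22.3·(0.23514, -0.97196) = (44.091, -31.043). Then cos ∠LFA = FL·FA / (|FL||FA|), giving 40.282°.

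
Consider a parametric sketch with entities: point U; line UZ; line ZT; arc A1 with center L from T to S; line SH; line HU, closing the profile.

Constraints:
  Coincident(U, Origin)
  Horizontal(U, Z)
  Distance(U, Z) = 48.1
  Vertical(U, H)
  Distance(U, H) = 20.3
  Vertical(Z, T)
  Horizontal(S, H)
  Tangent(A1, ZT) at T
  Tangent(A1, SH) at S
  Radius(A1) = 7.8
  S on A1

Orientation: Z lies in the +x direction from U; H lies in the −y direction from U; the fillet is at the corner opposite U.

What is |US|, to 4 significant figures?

45.12

U is at the origin; U and Z share the same y with |UZ| = 48.1 and Z on the +x side, so Z = (48.10, 0.000). UH is vertical with |UH| = 20.3 and H on the −y side, so H = (0.000, -20.30). The virtual corner opposite U is at (48.10, -20.30). Tangency of A1 to ZT means the radius LT is perpendicular to ZT and A1 meets SH tangentially, so LS is at right angles to SH, with radius 7.8, so the center L sits 7.8 in from both sides at L = (40.30, -12.50). That places the tangent points at T = (48.10, -12.50) on ZT and S = (40.30, -20.30) on SH. Then |US| = |S − U| = 45.12.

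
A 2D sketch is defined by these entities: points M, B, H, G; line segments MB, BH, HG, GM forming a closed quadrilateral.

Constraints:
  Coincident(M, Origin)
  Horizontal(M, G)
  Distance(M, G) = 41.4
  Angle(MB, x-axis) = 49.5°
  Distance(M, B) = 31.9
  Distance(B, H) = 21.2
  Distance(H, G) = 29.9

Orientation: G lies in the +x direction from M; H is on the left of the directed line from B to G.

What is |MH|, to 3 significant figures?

50.9

Checks: M.y = 0.00, G.y = 0.00 ✓; |BH| = 21.20 ✓; |HG| = 29.90 ✓.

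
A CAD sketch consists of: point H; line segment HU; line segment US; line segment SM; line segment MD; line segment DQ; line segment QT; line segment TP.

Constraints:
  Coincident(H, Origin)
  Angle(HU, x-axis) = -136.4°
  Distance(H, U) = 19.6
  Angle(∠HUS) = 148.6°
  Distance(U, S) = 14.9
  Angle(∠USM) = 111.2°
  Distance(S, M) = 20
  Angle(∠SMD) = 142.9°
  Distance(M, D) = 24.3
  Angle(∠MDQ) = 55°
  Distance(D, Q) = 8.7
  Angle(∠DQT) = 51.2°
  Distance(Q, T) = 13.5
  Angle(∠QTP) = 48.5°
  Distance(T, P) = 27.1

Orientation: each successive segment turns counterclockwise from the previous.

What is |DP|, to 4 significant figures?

16.76

H is at the origin; HU runs at -136.4° with length 19.6, so U = (-14.19, -13.52). ∠HUS = 148.6° gives US at -105.0° from the x-axis; with |US| = 14.9, S = (-18.05, -27.91). ∠USM = 111.2° gives SM at -36.20° from the x-axis; with |SM| = 20.0, M = (-1.911, -39.72). ∠SMD = 142.9° gives MD at 0.9000° from the x-axis; with |MD| = 24.3, D = (22.39, -39.34). ∠MDQ = 55.0° gives DQ at 125.9° from the x-axis; with |DQ| = 8.7, Q = (17.28, -32.29). ∠DQT = 51.2° gives QT at -105.3° from the x-axis; with |QT| = 13.5, T = (13.72, -45.31). ∠QTP = 48.5° gives TP at 26.20° from the x-axis; with |TP| = 27.1, P = (38.04, -33.35). Then |DP| = |P − D| = 16.76.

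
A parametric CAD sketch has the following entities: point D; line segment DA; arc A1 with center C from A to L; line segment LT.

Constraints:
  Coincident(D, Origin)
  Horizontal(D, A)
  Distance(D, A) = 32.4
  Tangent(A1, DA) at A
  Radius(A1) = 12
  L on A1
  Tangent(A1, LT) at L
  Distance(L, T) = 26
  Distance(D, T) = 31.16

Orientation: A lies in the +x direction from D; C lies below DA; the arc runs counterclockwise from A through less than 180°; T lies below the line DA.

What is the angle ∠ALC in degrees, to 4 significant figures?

58.68°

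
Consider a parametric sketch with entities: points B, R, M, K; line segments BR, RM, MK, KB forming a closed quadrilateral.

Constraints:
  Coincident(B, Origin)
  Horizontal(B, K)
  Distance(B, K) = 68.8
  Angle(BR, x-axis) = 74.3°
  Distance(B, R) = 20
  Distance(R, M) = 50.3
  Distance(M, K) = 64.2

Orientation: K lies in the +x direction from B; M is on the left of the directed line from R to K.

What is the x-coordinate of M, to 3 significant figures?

38.9

Checks: |RM| = 50.30 ✓; |MK| = 64.20 ✓.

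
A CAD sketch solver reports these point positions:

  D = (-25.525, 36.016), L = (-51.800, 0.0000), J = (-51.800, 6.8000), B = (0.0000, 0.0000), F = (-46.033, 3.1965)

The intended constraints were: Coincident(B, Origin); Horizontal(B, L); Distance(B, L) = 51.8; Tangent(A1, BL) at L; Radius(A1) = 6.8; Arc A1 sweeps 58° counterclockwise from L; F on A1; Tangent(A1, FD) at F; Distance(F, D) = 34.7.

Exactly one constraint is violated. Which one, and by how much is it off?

Distance(F, D) = 34.7 — off by 4.00.

B = (0.00, 0.00) ✓; B.y = 0.00, L.y = 0.00 ✓; |BL| = 51.80 ✓; ∠(JL, LB) = 90.00° ✓; |JL| = 6.800 ✓; bearing(J→F) − bearing(J→L) = 58.00° ✓; |JF| = 6.800 ✓; ∠(JF, FD) = 90.00° ✓; |FD| = 38.70 ✗.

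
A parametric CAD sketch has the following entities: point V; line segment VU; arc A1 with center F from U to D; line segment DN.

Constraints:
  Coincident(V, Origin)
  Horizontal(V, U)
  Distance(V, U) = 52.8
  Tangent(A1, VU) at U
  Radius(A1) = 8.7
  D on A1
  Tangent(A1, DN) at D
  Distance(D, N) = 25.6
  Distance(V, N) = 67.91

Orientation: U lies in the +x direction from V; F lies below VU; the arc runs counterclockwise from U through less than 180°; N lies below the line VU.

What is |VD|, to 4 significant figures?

47.11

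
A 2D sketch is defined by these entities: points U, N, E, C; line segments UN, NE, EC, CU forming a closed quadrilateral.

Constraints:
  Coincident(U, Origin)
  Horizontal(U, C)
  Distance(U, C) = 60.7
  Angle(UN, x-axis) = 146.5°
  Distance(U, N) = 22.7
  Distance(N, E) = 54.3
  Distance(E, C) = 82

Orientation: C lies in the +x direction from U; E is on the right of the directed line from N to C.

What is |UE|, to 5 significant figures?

42.341

Checks: |NE| = 54.30 ✓; |EC| = 82.00 ✓.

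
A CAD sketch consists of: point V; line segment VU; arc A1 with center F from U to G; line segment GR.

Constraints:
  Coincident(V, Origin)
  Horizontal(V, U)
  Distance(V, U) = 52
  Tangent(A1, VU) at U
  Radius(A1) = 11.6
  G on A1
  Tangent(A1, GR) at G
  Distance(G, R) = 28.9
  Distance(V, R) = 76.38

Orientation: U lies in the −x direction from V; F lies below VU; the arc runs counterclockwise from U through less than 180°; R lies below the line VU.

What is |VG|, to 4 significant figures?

64.52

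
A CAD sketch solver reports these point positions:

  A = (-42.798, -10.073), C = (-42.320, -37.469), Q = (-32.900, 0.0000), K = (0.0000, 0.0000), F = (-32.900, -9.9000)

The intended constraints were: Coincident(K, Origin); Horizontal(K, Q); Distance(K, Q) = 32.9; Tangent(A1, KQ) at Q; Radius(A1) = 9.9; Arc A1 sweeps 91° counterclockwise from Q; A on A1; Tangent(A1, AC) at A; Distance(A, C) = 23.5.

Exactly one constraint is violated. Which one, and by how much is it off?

Distance(A, C) = 23.5 — off by 3.90.

K = (0.00, 0.00) ✓; K.y = 0.00, Q.y = 0.00 ✓; |KQ| = 32.90 ✓; ∠(FQ, QK) = 90.00° ✓; |FQ| = 9.900 ✓; bearing(F→A) − bearing(F→Q) = 91.00° ✓; |FA| = 9.900 ✓; ∠(FA, AC) = 90.00° ✓; |AC| = 27.40 ✗.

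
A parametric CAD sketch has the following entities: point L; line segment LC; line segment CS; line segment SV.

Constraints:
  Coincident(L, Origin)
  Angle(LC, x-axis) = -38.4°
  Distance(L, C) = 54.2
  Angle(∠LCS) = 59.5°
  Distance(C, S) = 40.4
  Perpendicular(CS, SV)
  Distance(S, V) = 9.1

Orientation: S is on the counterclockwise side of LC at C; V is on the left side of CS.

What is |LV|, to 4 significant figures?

39.75

L is at the origin; LC runs at -38.4° with length 54.2, so C = 54.2·(cos -38.4°, sin -38.4°) = (42.48, -33.67). ∠LCS = 59.5°, so CS runs at -38.4° + (180° − 59.5°) = 82.10° from the x-axis; with |CS| = 40.4, S = C + 40.4·(cos 82.10°, sin 82.10°) = (48.03, 6.350). The perpendicularity gives SV at right angles to CS; with |SV| = 9.1 on the left of CS, V = S + 9.1·(-0.9905, 0.1374) = (39.02, 7.601). Then |LV| = |V − L| = 39.75.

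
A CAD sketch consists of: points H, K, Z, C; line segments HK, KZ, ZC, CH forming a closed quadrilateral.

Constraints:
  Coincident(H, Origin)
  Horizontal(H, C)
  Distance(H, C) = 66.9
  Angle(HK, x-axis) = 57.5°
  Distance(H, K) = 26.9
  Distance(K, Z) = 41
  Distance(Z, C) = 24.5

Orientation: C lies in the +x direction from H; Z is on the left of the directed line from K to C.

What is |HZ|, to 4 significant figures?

59.52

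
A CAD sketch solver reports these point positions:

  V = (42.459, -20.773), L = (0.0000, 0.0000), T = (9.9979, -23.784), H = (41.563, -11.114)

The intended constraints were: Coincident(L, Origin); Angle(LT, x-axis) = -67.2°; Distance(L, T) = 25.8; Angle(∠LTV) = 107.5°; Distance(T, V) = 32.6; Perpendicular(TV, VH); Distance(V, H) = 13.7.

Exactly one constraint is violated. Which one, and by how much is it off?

Distance(V, H) = 13.7 — off by 4.00.

L = (0.00, 0.00) ✓; LT at -67.20° ✓; |LT| = 25.80 ✓; ∠LTV = 107.5° ✓; |TV| = 32.60 ✓; ∠(TV, VH) = 90.00° ✓; |VH| = 9.700 ✗.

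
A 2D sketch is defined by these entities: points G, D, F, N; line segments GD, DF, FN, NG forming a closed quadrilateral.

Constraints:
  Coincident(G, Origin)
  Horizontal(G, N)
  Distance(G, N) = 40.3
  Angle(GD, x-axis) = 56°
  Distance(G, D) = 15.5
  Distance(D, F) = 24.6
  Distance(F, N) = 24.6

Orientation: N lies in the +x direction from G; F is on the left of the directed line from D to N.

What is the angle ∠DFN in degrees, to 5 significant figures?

87.889°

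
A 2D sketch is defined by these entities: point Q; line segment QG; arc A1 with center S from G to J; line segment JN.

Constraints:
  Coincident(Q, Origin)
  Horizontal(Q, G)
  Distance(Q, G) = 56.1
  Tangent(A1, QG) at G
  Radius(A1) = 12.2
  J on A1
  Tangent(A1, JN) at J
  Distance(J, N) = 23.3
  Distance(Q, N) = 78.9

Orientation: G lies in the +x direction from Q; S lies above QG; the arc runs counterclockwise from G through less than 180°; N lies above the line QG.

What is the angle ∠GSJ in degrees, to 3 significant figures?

82.1°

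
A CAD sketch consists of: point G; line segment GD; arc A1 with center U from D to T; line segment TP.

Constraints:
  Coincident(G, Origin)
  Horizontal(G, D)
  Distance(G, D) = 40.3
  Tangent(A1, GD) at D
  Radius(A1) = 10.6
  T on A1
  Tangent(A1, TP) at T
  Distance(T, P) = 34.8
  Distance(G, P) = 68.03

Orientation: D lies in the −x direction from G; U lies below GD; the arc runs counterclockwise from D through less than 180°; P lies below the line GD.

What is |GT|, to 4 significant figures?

52.01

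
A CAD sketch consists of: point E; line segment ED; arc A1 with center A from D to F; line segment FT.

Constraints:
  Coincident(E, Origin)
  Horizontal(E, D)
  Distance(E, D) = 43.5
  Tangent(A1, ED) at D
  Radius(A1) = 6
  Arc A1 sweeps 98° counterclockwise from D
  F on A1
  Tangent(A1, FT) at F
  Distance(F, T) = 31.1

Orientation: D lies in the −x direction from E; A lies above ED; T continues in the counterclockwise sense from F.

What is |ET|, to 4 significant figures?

56.31

E is at the origin; E and D share the same y with |ED| = 43.5 and D on the −x side, so D = (-43.50, 0.000). The tangent condition forces AD to be normal to ED, so A = D + (0, 6) = (-43.50, 6.000). On A1, D sits at bearing -90° from A; a 98° counterclockwise sweep puts F at bearing 8°, so F = A + 6.0·(cos 8°, sin 8°) = (-37.56, 6.835). Since A1 is tangent to FT there, AF ⟂ FT, so FT runs along (−sin 8°, cos 8°); with |FT| = 31.1, T = (-41.89, 37.63). Then |ET| = |T − E| = 56.31.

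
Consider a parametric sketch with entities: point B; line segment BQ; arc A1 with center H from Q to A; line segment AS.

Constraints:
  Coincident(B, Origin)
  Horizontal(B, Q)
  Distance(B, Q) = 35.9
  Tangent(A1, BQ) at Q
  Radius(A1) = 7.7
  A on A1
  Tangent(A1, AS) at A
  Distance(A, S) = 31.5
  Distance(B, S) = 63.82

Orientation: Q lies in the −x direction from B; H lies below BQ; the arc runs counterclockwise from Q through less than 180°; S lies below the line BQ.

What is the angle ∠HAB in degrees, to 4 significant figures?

25.69°

Checks: ∠(HQ, QB) = 90.00° ✓; |HQ| = 7.700 ✓; |HA| = 7.700 ✓; ∠(HA, AS) = 90.00° ✓; |AS| = 31.50 ✓; |BS| = 63.82 ✓.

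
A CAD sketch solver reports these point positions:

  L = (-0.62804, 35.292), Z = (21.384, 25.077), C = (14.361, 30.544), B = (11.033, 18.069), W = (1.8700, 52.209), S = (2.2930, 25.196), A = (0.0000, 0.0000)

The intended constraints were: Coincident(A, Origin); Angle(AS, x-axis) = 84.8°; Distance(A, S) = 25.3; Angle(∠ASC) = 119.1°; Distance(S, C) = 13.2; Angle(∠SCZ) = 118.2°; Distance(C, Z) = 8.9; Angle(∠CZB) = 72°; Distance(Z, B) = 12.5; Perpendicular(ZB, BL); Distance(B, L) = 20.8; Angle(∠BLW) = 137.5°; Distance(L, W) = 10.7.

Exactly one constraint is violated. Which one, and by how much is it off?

Distance(L, W) = 10.7 — off by 6.40.

A = (0.00, 0.00) ✓; AS at 84.80° ✓; |AS| = 25.30 ✓; ∠ASC = 119.1° ✓; |SC| = 13.20 ✓; ∠SCZ = 118.2° ✓; |CZ| = 8.900 ✓; ∠CZB = 72.00° ✓; |ZB| = 12.50 ✓; ∠(ZB, BL) = 90.00° ✓; |BL| = 20.80 ✓; ∠BLW = 137.5° ✓; |LW| = 17.10 ✗.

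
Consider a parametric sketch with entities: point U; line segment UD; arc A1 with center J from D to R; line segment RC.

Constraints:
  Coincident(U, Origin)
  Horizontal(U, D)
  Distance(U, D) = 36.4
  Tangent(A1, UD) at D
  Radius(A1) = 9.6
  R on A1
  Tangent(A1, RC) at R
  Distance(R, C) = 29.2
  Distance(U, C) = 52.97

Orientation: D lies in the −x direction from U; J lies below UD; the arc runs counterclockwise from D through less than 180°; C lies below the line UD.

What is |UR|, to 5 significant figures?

47.185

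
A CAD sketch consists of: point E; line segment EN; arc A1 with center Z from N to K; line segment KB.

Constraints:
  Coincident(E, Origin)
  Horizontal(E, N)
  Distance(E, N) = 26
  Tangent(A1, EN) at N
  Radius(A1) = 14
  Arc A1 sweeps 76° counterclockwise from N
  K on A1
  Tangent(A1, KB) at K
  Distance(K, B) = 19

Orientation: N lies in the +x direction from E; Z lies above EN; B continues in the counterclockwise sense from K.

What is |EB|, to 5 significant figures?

52.875

On A1, N sits at bearing -90° from Z; a 76° counterclockwise sweep puts K at bearing -14°, so K = Z + 14.0·(cos -14°, sin -14°) = (39.584, 10.613). Since A1 is tangent to KB there, ZK ⟂ KB, so KB runs along (−sin -14°, cos -14°); with |KB| = 19.0, B = (44.181, 29.049). Then |EB| = |B − E| = 52.875.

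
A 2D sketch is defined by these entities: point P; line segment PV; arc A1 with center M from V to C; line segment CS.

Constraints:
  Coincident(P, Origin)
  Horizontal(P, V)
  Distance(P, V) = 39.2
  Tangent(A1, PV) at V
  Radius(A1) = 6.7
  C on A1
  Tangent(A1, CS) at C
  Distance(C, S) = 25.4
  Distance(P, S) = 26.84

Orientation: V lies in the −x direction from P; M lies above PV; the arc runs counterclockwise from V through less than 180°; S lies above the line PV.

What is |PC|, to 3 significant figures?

34.4

P is at the origin; P and V share the same y with |PV| = 39.2 and V on the −x side, so V = (-39.2, 0.00). A1 meets PV tangentially, so MV is at right angles to PV, so M = V + (0, 6.7) = (-39.2, 6.70). Since MC ⟂ CS (tangency), |MS| = √(6.7² + 25.4²) = 26.3 regardless of where C sits on A1. So S lies on both circle(P, 26.84) and circle(M, 26.3); the above-PV intersection is S = (-17.0, 20.8). C is the foot of the tangent from S: C = (-34.3, 2.14).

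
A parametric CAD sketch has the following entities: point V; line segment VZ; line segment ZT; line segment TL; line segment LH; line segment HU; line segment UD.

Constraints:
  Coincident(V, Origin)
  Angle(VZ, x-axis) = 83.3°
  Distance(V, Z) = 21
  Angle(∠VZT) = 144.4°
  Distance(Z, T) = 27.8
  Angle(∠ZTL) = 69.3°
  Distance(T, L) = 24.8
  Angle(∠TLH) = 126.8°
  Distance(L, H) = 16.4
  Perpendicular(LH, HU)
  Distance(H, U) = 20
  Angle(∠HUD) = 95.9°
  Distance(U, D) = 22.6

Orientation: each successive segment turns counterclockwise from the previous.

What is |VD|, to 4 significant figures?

37.77

V is at the origin; VZ runs at 83.3° with length 21.0, so Z = (2.450, 20.86). ∠VZT = 144.4° gives ZT at 118.9° from the x-axis; with |ZT| = 27.8, T = (-10.99, 45.19). ∠ZTL = 69.3° gives TL at -130.4° from the x-axis; with |TL| = 24.8, L = (-27.06, 26.31). ∠TLH = 126.8° gives LH at -77.20° from the x-axis; with |LH| = 16.4, H = (-23.43, 10.32). LH is perpendicular to HU, so HU runs at 12.80°; with |HU| = 20.0, U = (-3.922, 14.75). ∠HUD = 95.9° gives UD at 96.90° from the x-axis; with |UD| = 22.6, D = (-6.637, 37.18). Then |VD| = |D − V| = 37.77.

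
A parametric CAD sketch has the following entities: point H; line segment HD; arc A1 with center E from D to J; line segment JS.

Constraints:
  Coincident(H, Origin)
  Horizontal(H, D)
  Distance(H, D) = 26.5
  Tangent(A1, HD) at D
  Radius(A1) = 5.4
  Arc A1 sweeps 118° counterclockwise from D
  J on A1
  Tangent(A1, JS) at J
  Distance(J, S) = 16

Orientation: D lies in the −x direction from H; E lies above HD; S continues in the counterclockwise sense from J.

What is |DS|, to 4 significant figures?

22.23

H is at the origin; HD is horizontal with |HD| = 26.5 and D on the −x side, so D = (-26.50, 0.000). Since A1 is tangent to HD there, ED ⟂ HD, so E = D + (0, 5.4) = (-26.50, 5.400). On A1, D sits at bearing -90° from E; a 118° counterclockwise sweep puts J at bearing 28°, so J = E + 5.4·(cos 28°, sin 28°) = (-21.73, 7.935). The tangent condition forces EJ to be normal to JS, so JS runs along (−sin 28°, cos 28°); with |JS| = 16.0, S = (-29.24, 22.06). Then |DS| = |S − D| = 22.23.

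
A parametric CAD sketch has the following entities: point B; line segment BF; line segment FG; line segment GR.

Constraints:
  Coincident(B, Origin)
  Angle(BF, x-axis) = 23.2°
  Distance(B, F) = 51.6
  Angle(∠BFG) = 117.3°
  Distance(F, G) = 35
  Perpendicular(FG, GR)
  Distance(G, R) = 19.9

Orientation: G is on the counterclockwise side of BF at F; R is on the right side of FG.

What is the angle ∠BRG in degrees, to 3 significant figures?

41.7°

B is at the origin; BF runs at 23.2° with length 51.6, so F = 51.6·(cos 23.2°, sin 23.2°) = (47.4, 20.3). ∠BFG = 117.3°, so FG runs at 23.2° + (180° − 117.3°) = 85.9° from the x-axis; with |FG| = 35.0, G = F + 35.0·(cos 85.9°, sin 85.9°) = (49.9, 55.2). FG is perpendicular to GR; with |GR| = 19.9 on the right of FG, R = G + 19.9·(0.997, -0.0715) = (69.8, 53.8). Then cos ∠BRG = RB·RG / (|RB||RG|), giving 41.7°.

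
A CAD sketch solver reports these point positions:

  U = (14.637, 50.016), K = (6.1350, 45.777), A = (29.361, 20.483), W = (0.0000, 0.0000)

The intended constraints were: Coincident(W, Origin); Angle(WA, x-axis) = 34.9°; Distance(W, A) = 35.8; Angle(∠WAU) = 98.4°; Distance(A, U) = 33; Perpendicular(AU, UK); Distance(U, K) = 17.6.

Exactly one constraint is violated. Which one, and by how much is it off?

Distance(U, K) = 17.6 — off by 8.10.

W = (0.00, 0.00) ✓; WA at 34.90° ✓; |WA| = 35.80 ✓; ∠WAU = 98.40° ✓; |AU| = 33.00 ✓; ∠(AU, UK) = 90.00° ✓; |UK| = 9.500 ✗.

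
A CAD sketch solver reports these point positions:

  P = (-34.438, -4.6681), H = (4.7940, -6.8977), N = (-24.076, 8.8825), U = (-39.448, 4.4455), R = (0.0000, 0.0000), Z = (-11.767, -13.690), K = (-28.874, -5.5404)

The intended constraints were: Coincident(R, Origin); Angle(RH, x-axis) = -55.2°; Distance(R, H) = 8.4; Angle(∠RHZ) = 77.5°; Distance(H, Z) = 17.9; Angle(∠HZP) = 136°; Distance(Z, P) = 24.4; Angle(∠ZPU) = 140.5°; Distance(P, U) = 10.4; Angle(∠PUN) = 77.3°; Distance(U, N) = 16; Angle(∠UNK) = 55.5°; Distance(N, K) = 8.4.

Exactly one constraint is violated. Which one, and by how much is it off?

Distance(N, K) = 8.4 — off by 6.80.

R = (0.00, 0.00) ✓; RH at -55.20° ✓; |RH| = 8.400 ✓; ∠RHZ = 77.50° ✓; |HZ| = 17.90 ✓; ∠HZP = 136.0° ✓; |ZP| = 24.40 ✓; ∠ZPU = 140.5° ✓; |PU| = 10.40 ✓; ∠PUN = 77.30° ✓; |UN| = 16.00 ✓; ∠UNK = 55.50° ✓; |NK| = 15.20 ✗.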